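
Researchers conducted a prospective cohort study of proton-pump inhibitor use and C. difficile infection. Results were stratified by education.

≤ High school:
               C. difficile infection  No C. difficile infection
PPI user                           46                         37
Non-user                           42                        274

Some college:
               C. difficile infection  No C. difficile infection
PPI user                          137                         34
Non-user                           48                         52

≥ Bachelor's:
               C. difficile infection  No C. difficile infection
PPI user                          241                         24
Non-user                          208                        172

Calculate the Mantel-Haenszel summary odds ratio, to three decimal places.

6.918

OR_MH = Σ(aᵢdᵢ/nᵢ) / Σ(bᵢcᵢ/nᵢ), where nᵢ is the stratum total.
Stratum 1 (≤ High school): n = 399; a·d/n = 46·274/399 = 31.5890; b·c/n = 37·42/399 = 3.8947
Stratum 2 (Some college): n = 271; a·d/n = 137·52/271 = 26.2878; b·c/n = 34·48/271 = 6.0221
Stratum 3 (≥ Bachelor's): n = 645; a·d/n = 241·172/645 = 64.2667; b·c/n = 24·208/645 = 7.7395
OR_MH = (31.5890 + 26.2878 + 64.2667) / (3.8947 + 6.0221 + 7.7395) = 122.1435 / 17.6564 = 6.91780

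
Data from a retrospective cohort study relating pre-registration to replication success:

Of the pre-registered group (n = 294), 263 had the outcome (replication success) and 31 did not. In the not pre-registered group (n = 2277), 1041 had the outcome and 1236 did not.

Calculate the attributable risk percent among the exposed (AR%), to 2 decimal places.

48.89

From the description: a = 263, b = 31, c = 1041, d = 1236.
Risk in exposed = 263/294 = 0.89456; risk in unexposed = 1041/2277 = 0.45718.
RR = 0.89456/0.45718 = 1.95668
AR% = (RR − 1)/RR × 100 = (1.95668 − 1)/1.95668 × 100 = 48.8931%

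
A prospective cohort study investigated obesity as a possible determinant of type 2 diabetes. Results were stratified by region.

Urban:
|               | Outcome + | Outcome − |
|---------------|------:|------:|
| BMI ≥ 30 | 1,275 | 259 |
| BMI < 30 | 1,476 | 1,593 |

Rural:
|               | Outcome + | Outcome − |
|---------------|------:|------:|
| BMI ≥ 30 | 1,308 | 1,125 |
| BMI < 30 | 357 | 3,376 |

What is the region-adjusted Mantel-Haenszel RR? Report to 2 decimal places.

2.59

RR_MH = Σ(aᵢ·n₀ᵢ/nᵢ) / Σ(cᵢ·n₁ᵢ/nᵢ), with n₁ᵢ = aᵢ+bᵢ (exposed), n₀ᵢ = cᵢ+dᵢ (unexposed), nᵢ = n₁ᵢ+n₀ᵢ.
Stratum 1 (Urban): n₁ = 1534, n₀ = 3069, n = 4603; a·n₀/n = 1275·3069/4603 = 850.0923; c·n₁/n = 1476·1534/4603 = 491.8931
Stratum 2 (Rural): n₁ = 2433, n₀ = 3733, n = 6166; a·n₀/n = 1308·3733/6166 = 791.8852; c·n₁/n = 357·2433/6166 = 140.8662
RR_MH = (850.0923 + 791.8852) / (491.8931 + 140.8662) = 1641.9775 / 632.7593 = 2.59495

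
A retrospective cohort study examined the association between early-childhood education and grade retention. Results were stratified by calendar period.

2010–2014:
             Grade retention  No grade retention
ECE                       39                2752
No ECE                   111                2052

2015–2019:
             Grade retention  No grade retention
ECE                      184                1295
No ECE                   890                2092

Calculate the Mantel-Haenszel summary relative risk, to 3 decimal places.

RR_MH = Σ(aᵢ·n₀ᵢ/nᵢ) / Σ(cᵢ·n₁ᵢ/nᵢ), with n₁ᵢ = aᵢ+bᵢ (exposed), n₀ᵢ = cᵢ+dᵢ (unexposed), nᵢ = n₁ᵢ+n₀ᵢ.
Stratum 1 (2010–2014): n₁ = 2791, n₀ = 2163, n = 4954; a·n₀/n = 39·2163/4954 = 17.0281; c·n₁/n = 111·2791/4954 = 62.5355
Stratum 2 (2015–2019): n₁ = 1479, n₀ = 2982, n = 4461; a·n₀/n = 184·2982/4461 = 122.9966; c·n₁/n = 890·1479/4461 = 295.0706
RR_MH = (17.0281 + 122.9966) / (62.5355 + 295.0706) = 140.0247 / 357.6061 = 0.39156

0.392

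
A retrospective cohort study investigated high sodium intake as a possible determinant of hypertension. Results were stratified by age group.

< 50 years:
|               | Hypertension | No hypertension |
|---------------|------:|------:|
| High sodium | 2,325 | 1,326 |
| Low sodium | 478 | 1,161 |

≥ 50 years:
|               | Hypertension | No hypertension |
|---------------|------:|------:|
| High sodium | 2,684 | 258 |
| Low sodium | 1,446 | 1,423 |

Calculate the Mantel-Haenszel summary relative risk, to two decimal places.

RR_MH = Σ(aᵢ·n₀ᵢ/nᵢ) / Σ(cᵢ·n₁ᵢ/nᵢ), with n₁ᵢ = aᵢ+bᵢ (exposed), n₀ᵢ = cᵢ+dᵢ (unexposed), nᵢ = n₁ᵢ+n₀ᵢ.
Stratum 1 (< 50 years): n₁ = 3651, n₀ = 1639, n = 5290; a·n₀/n = 2325·1639/5290 = 720.3544; c·n₁/n = 478·3651/5290 = 329.9013
Stratum 2 (≥ 50 years): n₁ = 2942, n₀ = 2869, n = 5811; a·n₀/n = 2684·2869/5811 = 1325.1413; c·n₁/n = 1446·2942/5811 = 732.0826
RR_MH = (720.3544 + 1325.1413) / (329.9013 + 732.0826) = 2045.4957 / 1061.9839 = 1.92611

1.93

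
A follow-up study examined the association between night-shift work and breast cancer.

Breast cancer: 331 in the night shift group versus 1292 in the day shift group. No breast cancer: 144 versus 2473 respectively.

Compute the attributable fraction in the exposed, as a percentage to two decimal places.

From the description: a = 331, b = 144, c = 1292, d = 2473.
Risk in exposed = 331/475 = 0.69684; risk in unexposed = 1292/3765 = 0.34316.
RR = 0.69684/0.34316 = 2.03066
AR% = (RR − 1)/RR × 100 = (2.03066 − 1)/2.03066 × 100 = 50.7549%

50.75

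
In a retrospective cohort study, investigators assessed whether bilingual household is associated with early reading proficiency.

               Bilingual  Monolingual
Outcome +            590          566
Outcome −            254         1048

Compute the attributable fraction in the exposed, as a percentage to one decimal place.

Reading the table with exposure as columns: a = 590 (Bilingual, case), b = 254 (Bilingual, non-case), c = 566 (Monolingual, case), d = 1048.
Risk in exposed = 590/844 = 0.69905; risk in unexposed = 566/1614 = 0.35068.
RR = 0.69905/0.35068 = 1.99341
AR% = (RR − 1)/RR × 100 = (1.99341 − 1)/1.99341 × 100 = 49.8347%

49.8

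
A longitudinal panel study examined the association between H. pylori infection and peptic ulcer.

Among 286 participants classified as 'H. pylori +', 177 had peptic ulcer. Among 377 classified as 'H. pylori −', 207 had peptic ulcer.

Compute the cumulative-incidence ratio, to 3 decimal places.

1.127

From the description: a = 177, b = 109, c = 207, d = 170.
Risk in exposed = 177/286 = 0.61888; risk in unexposed = 207/377 = 0.54907.
RR = 0.61888 / 0.54907 = 1.12714
The risk among the exposed is 1.13 times that among the unexposed.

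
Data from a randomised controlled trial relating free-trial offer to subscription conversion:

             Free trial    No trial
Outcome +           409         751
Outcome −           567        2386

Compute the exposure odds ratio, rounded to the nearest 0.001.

2.292

Reading the table with exposure as columns: a = 409 (Free trial, case), b = 567 (Free trial, non-case), c = 751 (No trial, case), d = 2386.
OR = (a·d)/(b·c) = (409 × 2386) / (567 × 751) = 975874 / 425817 = 2.29177
The odds of subscription conversion are about 2.29 times as high in the free trial group.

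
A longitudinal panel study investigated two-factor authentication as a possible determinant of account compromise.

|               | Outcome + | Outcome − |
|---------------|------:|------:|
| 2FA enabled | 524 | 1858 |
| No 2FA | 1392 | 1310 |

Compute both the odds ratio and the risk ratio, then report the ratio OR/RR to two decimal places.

0.62

Cells: a = 524, b = 1858, c = 1392, d = 1310.
OR = (524·1310)/(1858·1392) = 686440/2586336 = 0.26541
Risk in exposed = 524/2382 = 0.21998; risk in unexposed = 1392/2702 = 0.51517; RR = 0.42701
OR/RR = 0.26541 / 0.42701 = 0.62156
The outcome is not rare, so the OR lies further from 1 than the RR.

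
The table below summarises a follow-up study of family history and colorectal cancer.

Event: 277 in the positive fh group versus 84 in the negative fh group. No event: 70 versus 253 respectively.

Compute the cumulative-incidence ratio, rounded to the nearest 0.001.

From the description: a = 277, b = 70, c = 84, d = 253.
Risk in exposed = 277/347 = 0.79827; risk in unexposed = 84/337 = 0.24926.
RR = 0.79827 / 0.24926 = 3.20259
The risk among the exposed is 3.20 times that among the unexposed.

3.203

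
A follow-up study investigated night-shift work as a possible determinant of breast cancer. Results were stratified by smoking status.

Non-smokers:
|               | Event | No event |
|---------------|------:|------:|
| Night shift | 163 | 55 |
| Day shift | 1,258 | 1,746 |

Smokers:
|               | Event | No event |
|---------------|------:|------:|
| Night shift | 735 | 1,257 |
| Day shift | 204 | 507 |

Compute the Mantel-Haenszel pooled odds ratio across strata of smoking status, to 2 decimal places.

OR_MH = Σ(aᵢdᵢ/nᵢ) / Σ(bᵢcᵢ/nᵢ), where nᵢ is the stratum total.
Stratum 1 (Non-smokers): n = 3222; a·d/n = 163·1746/3222 = 88.3296; b·c/n = 55·1258/3222 = 21.4742
Stratum 2 (Smokers): n = 2703; a·d/n = 735·507/2703 = 137.8635; b·c/n = 1257·204/2703 = 94.8679
OR_MH = (88.3296 + 137.8635) / (21.4742 + 94.8679) = 226.1931 / 116.3422 = 1.94421

1.94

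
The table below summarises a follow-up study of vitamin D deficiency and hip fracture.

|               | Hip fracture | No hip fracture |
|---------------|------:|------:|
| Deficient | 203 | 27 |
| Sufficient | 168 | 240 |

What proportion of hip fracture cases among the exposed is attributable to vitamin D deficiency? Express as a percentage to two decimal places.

Cells: a = 203, b = 27, c = 168, d = 240.
Risk in exposed = 203/230 = 0.88261; risk in unexposed = 168/408 = 0.41176.
RR = 0.88261/0.41176 = 2.14348
AR% = (RR − 1)/RR × 100 = (2.14348 − 1)/2.14348 × 100 = 53.3469%

53.35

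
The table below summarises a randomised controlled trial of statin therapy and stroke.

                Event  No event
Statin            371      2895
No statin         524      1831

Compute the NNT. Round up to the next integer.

Risk in treated group = 371/3266 = 0.11359; risk in control = 524/2355 = 0.22251.
Absolute risk reduction = 0.22251 − 0.11359 = 0.10891
NNT = 1 / ARR = 1 / 0.10891 = 9.182 → round up → 10

10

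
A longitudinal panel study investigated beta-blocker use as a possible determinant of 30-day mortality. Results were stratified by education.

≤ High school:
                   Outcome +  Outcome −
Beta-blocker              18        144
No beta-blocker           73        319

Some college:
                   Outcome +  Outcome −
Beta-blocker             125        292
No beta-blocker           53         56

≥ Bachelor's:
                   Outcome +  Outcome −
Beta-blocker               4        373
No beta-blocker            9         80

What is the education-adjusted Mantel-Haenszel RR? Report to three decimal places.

0.558

RR_MH = Σ(aᵢ·n₀ᵢ/nᵢ) / Σ(cᵢ·n₁ᵢ/nᵢ), with n₁ᵢ = aᵢ+bᵢ (exposed), n₀ᵢ = cᵢ+dᵢ (unexposed), nᵢ = n₁ᵢ+n₀ᵢ.
Stratum 1 (≤ High school): n₁ = 162, n₀ = 392, n = 554; a·n₀/n = 18·392/554 = 12.7365; c·n₁/n = 73·162/554 = 21.3466
Stratum 2 (Some college): n₁ = 417, n₀ = 109, n = 526; a·n₀/n = 125·109/526 = 25.9030; c·n₁/n = 53·417/526 = 42.0171
Stratum 3 (≥ Bachelor's): n₁ = 377, n₀ = 89, n = 466; a·n₀/n = 4·89/466 = 0.7639; c·n₁/n = 9·377/466 = 7.2811
RR_MH = (12.7365 + 25.9030 + 0.7639) / (21.3466 + 42.0171 + 7.2811) = 39.4035 / 70.6448 = 0.55777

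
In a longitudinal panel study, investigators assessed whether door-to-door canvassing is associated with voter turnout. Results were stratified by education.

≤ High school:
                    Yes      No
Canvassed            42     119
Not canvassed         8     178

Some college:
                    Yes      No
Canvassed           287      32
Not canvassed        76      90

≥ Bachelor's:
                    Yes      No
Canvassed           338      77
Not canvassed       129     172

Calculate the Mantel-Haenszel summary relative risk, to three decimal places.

RR_MH = Σ(aᵢ·n₀ᵢ/nᵢ) / Σ(cᵢ·n₁ᵢ/nᵢ), with n₁ᵢ = aᵢ+bᵢ (exposed), n₀ᵢ = cᵢ+dᵢ (unexposed), nᵢ = n₁ᵢ+n₀ᵢ.
Stratum 1 (≤ High school): n₁ = 161, n₀ = 186, n = 347; a·n₀/n = 42·186/347 = 22.5130; c·n₁/n = 8·161/347 = 3.7118
Stratum 2 (Some college): n₁ = 319, n₀ = 166, n = 485; a·n₀/n = 287·166/485 = 98.2309; c·n₁/n = 76·319/485 = 49.9876
Stratum 3 (≥ Bachelor's): n₁ = 415, n₀ = 301, n = 716; a·n₀/n = 338·301/716 = 142.0922; c·n₁/n = 129·415/716 = 74.7696
RR_MH = (22.5130 + 98.2309 + 142.0922) / (3.7118 + 49.9876 + 74.7696) = 262.8361 / 128.4690 = 2.04591

2.046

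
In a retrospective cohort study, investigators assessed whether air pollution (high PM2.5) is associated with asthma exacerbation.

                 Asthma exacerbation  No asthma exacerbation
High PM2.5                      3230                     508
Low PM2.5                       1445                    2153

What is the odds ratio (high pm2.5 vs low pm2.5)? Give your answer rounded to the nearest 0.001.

Cells: a = 3230, b = 508, c = 1445, d = 2153.
OR = (a·d)/(b·c) = (3230 × 2153) / (508 × 1445) = 6954190 / 734060 = 9.47360
The odds of asthma exacerbation are about 9.47 times as high in the high pm2.5 group.

9.474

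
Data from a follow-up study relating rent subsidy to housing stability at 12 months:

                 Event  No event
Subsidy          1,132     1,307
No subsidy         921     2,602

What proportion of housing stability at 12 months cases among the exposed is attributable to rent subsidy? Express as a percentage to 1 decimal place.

Cells: a = 1132, b = 1307, c = 921, d = 2602.
Risk in exposed = 1132/2439 = 0.46412; risk in unexposed = 921/3523 = 0.26142.
RR = 0.46412/0.26142 = 1.77536
AR% = (RR − 1)/RR × 100 = (1.77536 − 1)/1.77536 × 100 = 43.6736%

43.7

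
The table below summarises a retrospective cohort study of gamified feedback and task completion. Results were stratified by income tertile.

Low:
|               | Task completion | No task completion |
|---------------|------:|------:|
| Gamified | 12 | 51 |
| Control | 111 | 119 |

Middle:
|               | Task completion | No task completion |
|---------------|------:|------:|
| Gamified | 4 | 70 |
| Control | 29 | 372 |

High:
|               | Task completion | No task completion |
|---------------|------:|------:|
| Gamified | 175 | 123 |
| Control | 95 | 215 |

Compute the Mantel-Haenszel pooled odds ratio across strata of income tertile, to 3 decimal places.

OR_MH = Σ(aᵢdᵢ/nᵢ) / Σ(bᵢcᵢ/nᵢ), where nᵢ is the stratum total.
Stratum 1 (Low): n = 293; a·d/n = 12·119/293 = 4.8737; b·c/n = 51·111/293 = 19.3208
Stratum 2 (Middle): n = 475; a·d/n = 4·372/475 = 3.1326; b·c/n = 70·29/475 = 4.2737
Stratum 3 (High): n = 608; a·d/n = 175·215/608 = 61.8832; b·c/n = 123·95/608 = 19.2188
OR_MH = (4.8737 + 3.1326 + 61.8832) / (19.3208 + 4.2737 + 19.2188) = 69.8896 / 42.8133 = 1.63243

1.632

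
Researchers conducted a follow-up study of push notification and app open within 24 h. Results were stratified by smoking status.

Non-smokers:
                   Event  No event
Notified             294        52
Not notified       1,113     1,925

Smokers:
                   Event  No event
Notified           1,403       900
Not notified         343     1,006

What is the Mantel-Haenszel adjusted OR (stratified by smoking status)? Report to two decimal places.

5.45

OR_MH = Σ(aᵢdᵢ/nᵢ) / Σ(bᵢcᵢ/nᵢ), where nᵢ is the stratum total.
Stratum 1 (Non-smokers): n = 3384; a·d/n = 294·1925/3384 = 167.2429; b·c/n = 52·1113/3384 = 17.1028
Stratum 2 (Smokers): n = 3652; a·d/n = 1403·1006/3652 = 386.4781; b·c/n = 900·343/3652 = 84.5290
OR_MH = (167.2429 + 386.4781) / (17.1028 + 84.5290) = 553.7210 / 101.6319 = 5.44830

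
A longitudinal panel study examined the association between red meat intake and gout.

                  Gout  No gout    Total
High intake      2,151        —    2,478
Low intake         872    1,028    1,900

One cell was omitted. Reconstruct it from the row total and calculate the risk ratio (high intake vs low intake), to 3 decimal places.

The missing cell is in the exposed row: 2478 − 2151 = 327.
So a = 2151, b = 327, c = 872, d = 1028.
RR = [a/(a+b)] / [c/(c+d)] = (2151/2478) / (872/1900) = 0.86804/0.45895 = 1.89137

1.891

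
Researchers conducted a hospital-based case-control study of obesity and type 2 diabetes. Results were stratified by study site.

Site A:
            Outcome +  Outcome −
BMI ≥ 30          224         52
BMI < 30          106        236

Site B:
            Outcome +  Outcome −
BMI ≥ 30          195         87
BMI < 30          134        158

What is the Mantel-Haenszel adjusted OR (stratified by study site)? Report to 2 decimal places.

OR_MH = Σ(aᵢdᵢ/nᵢ) / Σ(bᵢcᵢ/nᵢ), where nᵢ is the stratum total.
Stratum 1 (Site A): n = 618; a·d/n = 224·236/618 = 85.5405; b·c/n = 52·106/618 = 8.9191
Stratum 2 (Site B): n = 574; a·d/n = 195·158/574 = 53.6760; b·c/n = 87·134/574 = 20.3101
OR_MH = (85.5405 + 53.6760) / (8.9191 + 20.3101) = 139.2164 / 29.2292 = 4.76292

4.76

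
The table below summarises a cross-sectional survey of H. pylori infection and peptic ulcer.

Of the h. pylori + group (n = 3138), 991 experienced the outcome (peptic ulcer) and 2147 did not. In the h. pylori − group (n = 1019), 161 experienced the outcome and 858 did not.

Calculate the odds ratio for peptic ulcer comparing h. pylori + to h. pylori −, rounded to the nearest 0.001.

From the description: a = 991, b = 2147, c = 161, d = 858.
OR = (a·d)/(b·c) = (991 × 858) / (2147 × 161) = 850278 / 345667 = 2.45982
The odds of peptic ulcer are about 2.46 times as high in the h. pylori + group.

2.460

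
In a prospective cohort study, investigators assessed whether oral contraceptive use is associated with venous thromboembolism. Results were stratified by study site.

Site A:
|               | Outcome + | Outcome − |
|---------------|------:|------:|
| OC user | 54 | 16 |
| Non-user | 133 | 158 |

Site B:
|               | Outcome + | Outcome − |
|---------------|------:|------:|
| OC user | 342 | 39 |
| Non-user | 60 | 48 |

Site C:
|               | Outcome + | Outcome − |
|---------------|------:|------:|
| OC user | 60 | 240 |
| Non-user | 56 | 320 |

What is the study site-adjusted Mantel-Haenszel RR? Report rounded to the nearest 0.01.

RR_MH = Σ(aᵢ·n₀ᵢ/nᵢ) / Σ(cᵢ·n₁ᵢ/nᵢ), with n₁ᵢ = aᵢ+bᵢ (exposed), n₀ᵢ = cᵢ+dᵢ (unexposed), nᵢ = n₁ᵢ+n₀ᵢ.
Stratum 1 (Site A): n₁ = 70, n₀ = 291, n = 361; a·n₀/n = 54·291/361 = 43.5291; c·n₁/n = 133·70/361 = 25.7895
Stratum 2 (Site B): n₁ = 381, n₀ = 108, n = 489; a·n₀/n = 342·108/489 = 75.5337; c·n₁/n = 60·381/489 = 46.7485
Stratum 3 (Site C): n₁ = 300, n₀ = 376, n = 676; a·n₀/n = 60·376/676 = 33.3728; c·n₁/n = 56·300/676 = 24.8521
RR_MH = (43.5291 + 75.5337 + 33.3728) / (25.7895 + 46.7485 + 24.8521) = 152.4356 / 97.3900 = 1.56521

1.57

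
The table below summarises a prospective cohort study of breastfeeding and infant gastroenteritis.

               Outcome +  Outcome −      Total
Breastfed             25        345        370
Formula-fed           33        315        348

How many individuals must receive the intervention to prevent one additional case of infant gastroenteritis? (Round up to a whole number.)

Risk in treated group = 25/370 = 0.06757; risk in control = 33/348 = 0.09483.
Absolute risk reduction = 0.09483 − 0.06757 = 0.02726
NNT = 1 / ARR = 1 / 0.02726 = 36.684 → round up → 37

37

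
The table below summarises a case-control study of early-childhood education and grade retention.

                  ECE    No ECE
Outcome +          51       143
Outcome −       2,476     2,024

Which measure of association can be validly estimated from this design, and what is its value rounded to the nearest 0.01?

0.29

Reading the table with exposure as columns: a = 51 (ECE, case), b = 2476 (ECE, non-case), c = 143 (No ECE, case), d = 2024.
This is a case-control study: participants were sampled on outcome status, so risks in the source population cannot be estimated directly — relative risk is not valid here. The odds ratio is the appropriate measure.
OR = (a·d)/(b·c) = (51 × 2024) / (2476 × 143) = 103224 / 354068 = 0.29154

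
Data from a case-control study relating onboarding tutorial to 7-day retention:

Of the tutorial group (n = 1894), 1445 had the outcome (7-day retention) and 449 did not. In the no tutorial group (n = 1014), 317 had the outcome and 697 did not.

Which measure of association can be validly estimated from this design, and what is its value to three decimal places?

From the description: a = 1445, b = 449, c = 317, d = 697.
This is a case-control study: participants were sampled on outcome status, so risks in the source population cannot be estimated directly — relative risk is not valid here. The odds ratio is the appropriate measure.
OR = (a·d)/(b·c) = (1445 × 697) / (449 × 317) = 1007165 / 142333 = 7.07612

7.076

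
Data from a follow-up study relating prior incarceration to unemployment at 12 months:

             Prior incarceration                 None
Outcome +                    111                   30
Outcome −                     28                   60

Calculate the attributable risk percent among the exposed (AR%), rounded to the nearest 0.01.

Reading the table with exposure as columns: a = 111 (Prior incarceration, case), b = 28 (Prior incarceration, non-case), c = 30 (None, case), d = 60.
Risk in exposed = 111/139 = 0.79856; risk in unexposed = 30/90 = 0.33333.
RR = 0.79856/0.33333 = 2.39568
AR% = (RR − 1)/RR × 100 = (2.39568 − 1)/2.39568 × 100 = 58.2583%

58.26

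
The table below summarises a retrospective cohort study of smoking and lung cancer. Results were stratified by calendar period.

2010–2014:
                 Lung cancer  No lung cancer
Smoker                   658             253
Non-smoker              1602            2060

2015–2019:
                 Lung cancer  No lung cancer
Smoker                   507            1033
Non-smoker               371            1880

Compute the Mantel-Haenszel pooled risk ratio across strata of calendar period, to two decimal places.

RR_MH = Σ(aᵢ·n₀ᵢ/nᵢ) / Σ(cᵢ·n₁ᵢ/nᵢ), with n₁ᵢ = aᵢ+bᵢ (exposed), n₀ᵢ = cᵢ+dᵢ (unexposed), nᵢ = n₁ᵢ+n₀ᵢ.
Stratum 1 (2010–2014): n₁ = 911, n₀ = 3662, n = 4573; a·n₀/n = 658·3662/4573 = 526.9180; c·n₁/n = 1602·911/4573 = 319.1389
Stratum 2 (2015–2019): n₁ = 1540, n₀ = 2251, n = 3791; a·n₀/n = 507·2251/3791 = 301.0438; c·n₁/n = 371·1540/3791 = 150.7096
RR_MH = (526.9180 + 301.0438) / (319.1389 + 150.7096) = 827.9618 / 469.8484 = 1.76219

1.76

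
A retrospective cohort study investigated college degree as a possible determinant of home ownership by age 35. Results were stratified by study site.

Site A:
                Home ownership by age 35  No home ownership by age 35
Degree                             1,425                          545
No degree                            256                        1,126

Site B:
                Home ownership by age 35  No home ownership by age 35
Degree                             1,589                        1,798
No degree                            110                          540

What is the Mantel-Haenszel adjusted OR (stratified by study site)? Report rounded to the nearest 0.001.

OR_MH = Σ(aᵢdᵢ/nᵢ) / Σ(bᵢcᵢ/nᵢ), where nᵢ is the stratum total.
Stratum 1 (Site A): n = 3352; a·d/n = 1425·1126/3352 = 478.6844; b·c/n = 545·256/3352 = 41.6229
Stratum 2 (Site B): n = 4037; a·d/n = 1589·540/4037 = 212.5489; b·c/n = 1798·110/4037 = 48.9918
OR_MH = (478.6844 + 212.5489) / (41.6229 + 48.9918) = 691.2333 / 90.6147 = 7.62827

7.628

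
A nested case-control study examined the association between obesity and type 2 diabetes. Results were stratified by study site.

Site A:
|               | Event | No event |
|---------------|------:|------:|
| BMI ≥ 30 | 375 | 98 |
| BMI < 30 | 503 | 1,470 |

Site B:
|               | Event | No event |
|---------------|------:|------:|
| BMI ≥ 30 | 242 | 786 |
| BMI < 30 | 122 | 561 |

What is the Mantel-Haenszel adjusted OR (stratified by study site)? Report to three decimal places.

3.999

OR_MH = Σ(aᵢdᵢ/nᵢ) / Σ(bᵢcᵢ/nᵢ), where nᵢ is the stratum total.
Stratum 1 (Site A): n = 2446; a·d/n = 375·1470/2446 = 225.3679; b·c/n = 98·503/2446 = 20.1529
Stratum 2 (Site B): n = 1711; a·d/n = 242·561/1711 = 79.3466; b·c/n = 786·122/1711 = 56.0444
OR_MH = (225.3679 + 79.3466) / (20.1529 + 56.0444) = 304.7145 / 76.1973 = 3.99902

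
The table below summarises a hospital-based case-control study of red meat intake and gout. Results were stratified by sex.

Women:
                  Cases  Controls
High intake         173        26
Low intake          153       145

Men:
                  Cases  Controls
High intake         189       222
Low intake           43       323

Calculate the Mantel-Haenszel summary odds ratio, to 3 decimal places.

OR_MH = Σ(aᵢdᵢ/nᵢ) / Σ(bᵢcᵢ/nᵢ), where nᵢ is the stratum total.
Stratum 1 (Women): n = 497; a·d/n = 173·145/497 = 50.4728; b·c/n = 26·153/497 = 8.0040
Stratum 2 (Men): n = 777; a·d/n = 189·323/777 = 78.5676; b·c/n = 222·43/777 = 12.2857
OR_MH = (50.4728 + 78.5676) / (8.0040 + 12.2857) = 129.0404 / 20.2897 = 6.35989

6.360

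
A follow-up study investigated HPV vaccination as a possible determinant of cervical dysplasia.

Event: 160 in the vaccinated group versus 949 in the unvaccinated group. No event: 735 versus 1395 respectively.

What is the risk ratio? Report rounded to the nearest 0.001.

0.442

From the description: a = 160, b = 735, c = 949, d = 1395.
Risk in exposed = 160/895 = 0.17877; risk in unexposed = 949/2344 = 0.40486.
RR = 0.17877 / 0.40486 = 0.44156
The risk is 56% lower among the exposed than among the unexposed.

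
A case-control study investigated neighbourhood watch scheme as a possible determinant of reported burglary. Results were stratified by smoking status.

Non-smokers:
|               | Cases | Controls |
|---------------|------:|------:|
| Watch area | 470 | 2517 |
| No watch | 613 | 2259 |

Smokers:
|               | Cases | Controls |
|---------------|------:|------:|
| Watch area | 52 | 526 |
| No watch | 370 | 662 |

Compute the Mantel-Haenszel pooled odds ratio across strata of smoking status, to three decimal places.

OR_MH = Σ(aᵢdᵢ/nᵢ) / Σ(bᵢcᵢ/nᵢ), where nᵢ is the stratum total.
Stratum 1 (Non-smokers): n = 5859; a·d/n = 470·2259/5859 = 181.2135; b·c/n = 2517·613/5859 = 263.3420
Stratum 2 (Smokers): n = 1610; a·d/n = 52·662/1610 = 21.3814; b·c/n = 526·370/1610 = 120.8820
OR_MH = (181.2135 + 21.3814) / (263.3420 + 120.8820) = 202.5949 / 384.2240 = 0.52728

0.527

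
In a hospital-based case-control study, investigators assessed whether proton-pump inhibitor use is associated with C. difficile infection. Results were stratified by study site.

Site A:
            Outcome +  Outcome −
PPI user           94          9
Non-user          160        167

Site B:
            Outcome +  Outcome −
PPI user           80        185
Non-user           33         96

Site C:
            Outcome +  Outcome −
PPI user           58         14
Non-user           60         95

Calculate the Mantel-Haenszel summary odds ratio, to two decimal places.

OR_MH = Σ(aᵢdᵢ/nᵢ) / Σ(bᵢcᵢ/nᵢ), where nᵢ is the stratum total.
Stratum 1 (Site A): n = 430; a·d/n = 94·167/430 = 36.5070; b·c/n = 9·160/430 = 3.3488
Stratum 2 (Site B): n = 394; a·d/n = 80·96/394 = 19.4924; b·c/n = 185·33/394 = 15.4949
Stratum 3 (Site C): n = 227; a·d/n = 58·95/227 = 24.2731; b·c/n = 14·60/227 = 3.7004
OR_MH = (36.5070 + 19.4924 + 24.2731) / (3.3488 + 15.4949 + 3.7004) = 80.2725 / 22.5442 = 3.56067

3.56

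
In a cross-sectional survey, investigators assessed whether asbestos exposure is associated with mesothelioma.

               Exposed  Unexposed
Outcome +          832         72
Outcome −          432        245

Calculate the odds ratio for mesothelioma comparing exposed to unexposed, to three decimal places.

Reading the table with exposure as columns: a = 832 (Exposed, case), b = 432 (Exposed, non-case), c = 72 (Unexposed, case), d = 245.
OR = (a·d)/(b·c) = (832 × 245) / (432 × 72) = 203840 / 31104 = 6.55350
The odds of mesothelioma are about 6.55 times as high in the exposed group.

6.553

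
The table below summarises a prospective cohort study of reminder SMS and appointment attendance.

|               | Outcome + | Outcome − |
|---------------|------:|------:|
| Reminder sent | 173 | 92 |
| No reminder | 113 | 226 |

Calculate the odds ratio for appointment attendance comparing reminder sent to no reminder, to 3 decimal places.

3.761

Cells: a = 173, b = 92, c = 113, d = 226.
OR = (a·d)/(b·c) = (173 × 226) / (92 × 113) = 39098 / 10396 = 3.76087
The odds of appointment attendance are about 3.76 times as high in the reminder sent group.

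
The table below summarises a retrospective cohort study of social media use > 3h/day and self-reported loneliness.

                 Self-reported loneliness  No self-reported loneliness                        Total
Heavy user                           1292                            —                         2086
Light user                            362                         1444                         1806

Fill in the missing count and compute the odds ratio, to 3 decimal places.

6.491

The missing cell is in the exposed row: 2086 − 1292 = 794.
So a = 1292, b = 794, c = 362, d = 1444.
OR = (a·d)/(b·c) = (1292 × 1444) / (794 × 362) = 1865648 / 287428 = 6.49084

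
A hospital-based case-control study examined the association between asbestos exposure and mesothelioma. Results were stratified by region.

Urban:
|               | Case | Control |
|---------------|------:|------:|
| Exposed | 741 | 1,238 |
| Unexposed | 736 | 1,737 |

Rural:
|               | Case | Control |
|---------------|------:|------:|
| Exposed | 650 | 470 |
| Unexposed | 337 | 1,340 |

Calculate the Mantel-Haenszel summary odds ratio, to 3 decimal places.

OR_MH = Σ(aᵢdᵢ/nᵢ) / Σ(bᵢcᵢ/nᵢ), where nᵢ is the stratum total.
Stratum 1 (Urban): n = 4452; a·d/n = 741·1737/4452 = 289.1098; b·c/n = 1238·736/4452 = 204.6649
Stratum 2 (Rural): n = 2797; a·d/n = 650·1340/2797 = 311.4051; b·c/n = 470·337/2797 = 56.6285
OR_MH = (289.1098 + 311.4051) / (204.6649 + 56.6285) = 600.5149 / 261.2934 = 2.29824

2.298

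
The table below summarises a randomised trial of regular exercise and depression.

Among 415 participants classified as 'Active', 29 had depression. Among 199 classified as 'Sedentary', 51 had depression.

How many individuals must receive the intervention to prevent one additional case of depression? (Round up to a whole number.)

Risk in treated group = 29/415 = 0.06988; risk in control = 51/199 = 0.25628.
Absolute risk reduction = 0.25628 − 0.06988 = 0.18640
NNT = 1 / ARR = 1 / 0.18640 = 5.365 → round up → 6

6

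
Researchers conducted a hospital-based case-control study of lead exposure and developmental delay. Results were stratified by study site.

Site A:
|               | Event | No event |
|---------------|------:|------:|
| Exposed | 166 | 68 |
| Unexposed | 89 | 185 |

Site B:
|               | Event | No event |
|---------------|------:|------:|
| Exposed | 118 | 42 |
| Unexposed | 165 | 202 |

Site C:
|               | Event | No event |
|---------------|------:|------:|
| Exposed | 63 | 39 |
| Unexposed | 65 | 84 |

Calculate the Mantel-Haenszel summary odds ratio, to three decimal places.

OR_MH = Σ(aᵢdᵢ/nᵢ) / Σ(bᵢcᵢ/nᵢ), where nᵢ is the stratum total.
Stratum 1 (Site A): n = 508; a·d/n = 166·185/508 = 60.4528; b·c/n = 68·89/508 = 11.9134
Stratum 2 (Site B): n = 527; a·d/n = 118·202/527 = 45.2296; b·c/n = 42·165/527 = 13.1499
Stratum 3 (Site C): n = 251; a·d/n = 63·84/251 = 21.0837; b·c/n = 39·65/251 = 10.0996
OR_MH = (60.4528 + 45.2296 + 21.0837) / (11.9134 + 13.1499 + 10.0996) = 126.7660 / 35.1629 = 3.60511

3.605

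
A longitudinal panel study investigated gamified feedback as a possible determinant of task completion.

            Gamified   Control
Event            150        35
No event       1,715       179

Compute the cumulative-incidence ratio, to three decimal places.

0.492

Reading the table with exposure as columns: a = 150 (Gamified, case), b = 1715 (Gamified, non-case), c = 35 (Control, case), d = 179.
Risk in exposed = 150/1865 = 0.08043; risk in unexposed = 35/214 = 0.16355.
RR = 0.08043 / 0.16355 = 0.49177
The risk is 51% lower among the exposed than among the unexposed.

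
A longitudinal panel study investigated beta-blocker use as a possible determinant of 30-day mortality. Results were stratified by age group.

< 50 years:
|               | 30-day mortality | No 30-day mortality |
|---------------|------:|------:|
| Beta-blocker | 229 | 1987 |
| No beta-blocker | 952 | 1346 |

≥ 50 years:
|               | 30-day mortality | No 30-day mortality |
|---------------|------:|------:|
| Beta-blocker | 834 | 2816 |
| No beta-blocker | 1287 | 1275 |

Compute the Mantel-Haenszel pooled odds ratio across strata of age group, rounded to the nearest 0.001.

0.239

OR_MH = Σ(aᵢdᵢ/nᵢ) / Σ(bᵢcᵢ/nᵢ), where nᵢ is the stratum total.
Stratum 1 (< 50 years): n = 4514; a·d/n = 229·1346/4514 = 68.2840; b·c/n = 1987·952/4514 = 419.0572
Stratum 2 (≥ 50 years): n = 6212; a·d/n = 834·1275/6212 = 171.1768; b·c/n = 2816·1287/6212 = 583.4179
OR_MH = (68.2840 + 171.1768) / (419.0572 + 583.4179) = 239.4608 / 1002.4751 = 0.23887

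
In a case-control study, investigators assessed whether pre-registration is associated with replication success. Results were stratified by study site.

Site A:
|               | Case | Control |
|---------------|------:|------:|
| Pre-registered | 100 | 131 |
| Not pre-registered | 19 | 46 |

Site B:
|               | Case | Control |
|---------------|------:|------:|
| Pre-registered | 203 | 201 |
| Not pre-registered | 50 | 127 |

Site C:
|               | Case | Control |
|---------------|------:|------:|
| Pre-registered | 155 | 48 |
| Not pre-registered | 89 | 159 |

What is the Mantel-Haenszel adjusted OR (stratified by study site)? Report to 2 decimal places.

OR_MH = Σ(aᵢdᵢ/nᵢ) / Σ(bᵢcᵢ/nᵢ), where nᵢ is the stratum total.
Stratum 1 (Site A): n = 296; a·d/n = 100·46/296 = 15.5405; b·c/n = 131·19/296 = 8.4088
Stratum 2 (Site B): n = 581; a·d/n = 203·127/581 = 44.3735; b·c/n = 201·50/581 = 17.2978
Stratum 3 (Site C): n = 451; a·d/n = 155·159/451 = 54.6452; b·c/n = 48·89/451 = 9.4723
OR_MH = (15.5405 + 44.3735 + 54.6452) / (8.4088 + 17.2978 + 9.4723) = 114.5593 / 35.1788 = 3.25648

3.26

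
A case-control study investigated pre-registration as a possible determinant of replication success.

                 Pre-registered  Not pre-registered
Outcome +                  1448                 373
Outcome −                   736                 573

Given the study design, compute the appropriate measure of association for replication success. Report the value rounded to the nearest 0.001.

3.022

Reading the table with exposure as columns: a = 1448 (Pre-registered, case), b = 736 (Pre-registered, non-case), c = 373 (Not pre-registered, case), d = 573.
This is a case-control study: participants were sampled on outcome status, so risks in the source population cannot be estimated directly — relative risk is not valid here. The odds ratio is the appropriate measure.
OR = (a·d)/(b·c) = (1448 × 573) / (736 × 373) = 829704 / 274528 = 3.02229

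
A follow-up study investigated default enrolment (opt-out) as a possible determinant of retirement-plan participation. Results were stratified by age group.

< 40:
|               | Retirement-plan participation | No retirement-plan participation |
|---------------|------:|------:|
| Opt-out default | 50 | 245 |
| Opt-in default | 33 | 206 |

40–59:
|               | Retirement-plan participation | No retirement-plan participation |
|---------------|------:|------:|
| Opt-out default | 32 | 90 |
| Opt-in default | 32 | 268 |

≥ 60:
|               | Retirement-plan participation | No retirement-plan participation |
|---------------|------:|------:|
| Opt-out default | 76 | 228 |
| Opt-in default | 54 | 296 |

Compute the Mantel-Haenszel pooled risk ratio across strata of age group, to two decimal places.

1.63

RR_MH = Σ(aᵢ·n₀ᵢ/nᵢ) / Σ(cᵢ·n₁ᵢ/nᵢ), with n₁ᵢ = aᵢ+bᵢ (exposed), n₀ᵢ = cᵢ+dᵢ (unexposed), nᵢ = n₁ᵢ+n₀ᵢ.
Stratum 1 (< 40): n₁ = 295, n₀ = 239, n = 534; a·n₀/n = 50·239/534 = 22.3783; c·n₁/n = 33·295/534 = 18.2303
Stratum 2 (40–59): n₁ = 122, n₀ = 300, n = 422; a·n₀/n = 32·300/422 = 22.7488; c·n₁/n = 32·122/422 = 9.2512
Stratum 3 (≥ 60): n₁ = 304, n₀ = 350, n = 654; a·n₀/n = 76·350/654 = 40.6728; c·n₁/n = 54·304/654 = 25.1009
RR_MH = (22.3783 + 22.7488 + 40.6728) / (18.2303 + 9.2512 + 25.1009) = 85.7999 / 52.5824 = 1.63172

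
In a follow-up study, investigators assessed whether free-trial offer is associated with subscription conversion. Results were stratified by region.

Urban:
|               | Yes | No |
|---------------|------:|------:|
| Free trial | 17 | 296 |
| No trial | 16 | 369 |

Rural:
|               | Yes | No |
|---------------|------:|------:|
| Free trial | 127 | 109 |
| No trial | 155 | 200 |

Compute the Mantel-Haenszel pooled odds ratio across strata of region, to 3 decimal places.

1.469

OR_MH = Σ(aᵢdᵢ/nᵢ) / Σ(bᵢcᵢ/nᵢ), where nᵢ is the stratum total.
Stratum 1 (Urban): n = 698; a·d/n = 17·369/698 = 8.9871; b·c/n = 296·16/698 = 6.7851
Stratum 2 (Rural): n = 591; a·d/n = 127·200/591 = 42.9780; b·c/n = 109·155/591 = 28.5871
OR_MH = (8.9871 + 42.9780) / (6.7851 + 28.5871) = 51.9651 / 35.3722 = 1.46909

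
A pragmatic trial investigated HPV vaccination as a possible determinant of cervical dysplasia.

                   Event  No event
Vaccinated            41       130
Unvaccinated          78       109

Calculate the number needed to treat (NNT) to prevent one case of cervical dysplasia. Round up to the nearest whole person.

6

Risk in treated group = 41/171 = 0.23977; risk in control = 78/187 = 0.41711.
Absolute risk reduction = 0.41711 − 0.23977 = 0.17735
NNT = 1 / ARR = 1 / 0.17735 = 5.639 → round up → 6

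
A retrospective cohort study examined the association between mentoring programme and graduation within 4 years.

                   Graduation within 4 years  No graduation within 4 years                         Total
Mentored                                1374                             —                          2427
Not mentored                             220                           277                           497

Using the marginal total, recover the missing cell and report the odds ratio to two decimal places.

The missing cell is in the exposed row: 2427 − 1374 = 1053.
So a = 1374, b = 1053, c = 220, d = 277.
OR = (a·d)/(b·c) = (1374 × 277) / (1053 × 220) = 380598 / 231660 = 1.64292

1.64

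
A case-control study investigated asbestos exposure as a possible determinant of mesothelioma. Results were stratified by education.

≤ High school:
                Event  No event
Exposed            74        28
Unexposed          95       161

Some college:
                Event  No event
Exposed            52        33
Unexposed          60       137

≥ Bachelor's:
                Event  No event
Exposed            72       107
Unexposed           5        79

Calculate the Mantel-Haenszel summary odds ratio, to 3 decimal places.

4.863

OR_MH = Σ(aᵢdᵢ/nᵢ) / Σ(bᵢcᵢ/nᵢ), where nᵢ is the stratum total.
Stratum 1 (≤ High school): n = 358; a·d/n = 74·161/358 = 33.2793; b·c/n = 28·95/358 = 7.4302
Stratum 2 (Some college): n = 282; a·d/n = 52·137/282 = 25.2624; b·c/n = 33·60/282 = 7.0213
Stratum 3 (≥ Bachelor's): n = 263; a·d/n = 72·79/263 = 21.6274; b·c/n = 107·5/263 = 2.0342
OR_MH = (33.2793 + 25.2624 + 21.6274) / (7.4302 + 7.0213 + 2.0342) = 80.1691 / 16.4857 = 4.86296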